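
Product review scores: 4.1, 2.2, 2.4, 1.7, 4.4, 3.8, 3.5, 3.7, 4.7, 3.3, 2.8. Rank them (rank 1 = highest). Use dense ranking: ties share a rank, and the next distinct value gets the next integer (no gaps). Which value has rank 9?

2.4

Sorted (descending): 4.7, 4.4, 4.1, 3.8, 3.7, 3.5, 3.3, 2.8, 2.4, 2.2, 1.7
No ties — each value takes its position as its rank.
Rank 9 → value 2.4.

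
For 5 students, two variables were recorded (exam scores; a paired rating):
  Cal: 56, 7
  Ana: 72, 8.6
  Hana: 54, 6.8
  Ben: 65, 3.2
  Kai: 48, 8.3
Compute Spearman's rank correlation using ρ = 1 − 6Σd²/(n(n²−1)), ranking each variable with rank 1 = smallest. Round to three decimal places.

Ranks of variable 1: 3, 5, 2, 4, 1
Ranks of variable 2: 3, 5, 2, 1, 4
d = r₁ − r₂: 0, 0, 0, 3, -3
d²: 0, 0, 0, 9, 9; Σd² = 18
ρ = 1 − 6·18/(5·24) = 1 − 108/120 = 0.100

0.100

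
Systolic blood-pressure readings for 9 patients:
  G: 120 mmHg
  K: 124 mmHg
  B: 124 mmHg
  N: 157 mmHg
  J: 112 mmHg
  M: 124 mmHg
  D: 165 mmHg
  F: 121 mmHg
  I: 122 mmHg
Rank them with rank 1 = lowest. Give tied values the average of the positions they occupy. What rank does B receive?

Sorted (ascending): 112, 120, 121, 122, 124, 124, 124, 157, 165
The 3 values of 124 occupy positions 5–7 → average rank 6.
B has value 124 mmHg → rank 6.

6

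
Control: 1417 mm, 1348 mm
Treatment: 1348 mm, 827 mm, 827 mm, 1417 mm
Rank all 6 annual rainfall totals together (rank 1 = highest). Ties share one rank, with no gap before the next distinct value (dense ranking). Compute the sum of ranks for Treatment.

Sorted (descending): 1417, 1417, 1348, 1348, 827, 827
The 2 values of 1417 share dense rank 1.
The 2 values of 1348 share dense rank 2.
The 2 values of 827 share dense rank 3.
Treatment values → pooled ranks: 1348→2, 827→3, 827→3, 1417→1
Rank sum = 2 + 3 + 3 + 1 = 9

9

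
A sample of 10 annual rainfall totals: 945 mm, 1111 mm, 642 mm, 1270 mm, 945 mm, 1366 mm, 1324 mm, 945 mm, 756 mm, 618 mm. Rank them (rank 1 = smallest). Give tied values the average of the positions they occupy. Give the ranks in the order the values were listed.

Sorted (ascending): 618, 642, 756, 945, 945, 945, 1111, 1270, 1324, 1366
The 3 values of 945 occupy positions 4–6 → average rank 5.

5, 7, 2, 8, 5, 10, 9, 5, 3, 1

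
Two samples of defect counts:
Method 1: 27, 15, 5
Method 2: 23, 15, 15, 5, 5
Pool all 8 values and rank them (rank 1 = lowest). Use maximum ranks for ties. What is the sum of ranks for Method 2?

Sorted (ascending): 5, 5, 5, 15, 15, 15, 23, 27
The 3 values of 5 occupy positions 1–3 → each gets rank 3.
The 3 values of 15 occupy positions 4–6 → each gets rank 6.
Method 2 values → pooled ranks: 23→7, 15→6, 15→6, 5→3, 5→3
Rank sum = 7 + 6 + 6 + 3 + 3 = 25

25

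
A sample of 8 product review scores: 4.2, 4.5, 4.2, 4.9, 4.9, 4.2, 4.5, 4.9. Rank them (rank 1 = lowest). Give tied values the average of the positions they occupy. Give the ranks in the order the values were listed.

2, 4.5, 2, 7, 7, 2, 4.5, 7

Sorted (ascending): 4.2, 4.2, 4.2, 4.5, 4.5, 4.9, 4.9, 4.9
The 3 values of 4.2 occupy positions 1–3 → average rank 2.
The 2 values of 4.5 occupy positions 4–5 → average rank (4+5)/2 = 4.5.
The 3 values of 4.9 occupy positions 6–8 → average rank 7.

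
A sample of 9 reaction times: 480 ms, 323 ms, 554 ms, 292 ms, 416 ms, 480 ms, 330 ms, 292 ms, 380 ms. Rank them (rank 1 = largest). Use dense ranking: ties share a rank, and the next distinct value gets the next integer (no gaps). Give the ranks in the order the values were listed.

2, 6, 1, 7, 3, 2, 5, 7, 4

Sorted (descending): 554, 480, 480, 416, 380, 330, 323, 292, 292
The 2 values of 480 share dense rank 2.
The 2 values of 292 share dense rank 7.
Remaining distinct values take the next consecutive integers.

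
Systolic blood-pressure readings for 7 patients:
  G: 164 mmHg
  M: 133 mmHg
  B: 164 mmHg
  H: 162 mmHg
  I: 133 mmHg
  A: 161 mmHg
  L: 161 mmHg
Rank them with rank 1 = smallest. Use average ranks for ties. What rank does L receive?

Sorted (ascending): 133, 133, 161, 161, 162, 164, 164
The 2 values of 133 occupy positions 1–2 → average rank (1+2)/2 = 1.5.
The 2 values of 161 occupy positions 3–4 → average rank (3+4)/2 = 3.5.
The 2 values of 164 occupy positions 6–7 → average rank (6+7)/2 = 6.5.
L has value 161 mmHg → rank 3.5.

3.5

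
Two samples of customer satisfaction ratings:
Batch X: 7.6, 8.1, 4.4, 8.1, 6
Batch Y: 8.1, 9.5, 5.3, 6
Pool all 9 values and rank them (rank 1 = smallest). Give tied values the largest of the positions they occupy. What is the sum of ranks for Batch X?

26

Sorted (ascending): 4.4, 5.3, 6, 6, 7.6, 8.1, 8.1, 8.1, 9.5
The 2 values of 6 occupy positions 3–4 → each gets rank 4.
The 3 values of 8.1 occupy positions 6–8 → each gets rank 8.
Batch X values → pooled ranks: 7.6→5, 8.1→8, 4.4→1, 8.1→8, 6→4
Rank sum = 5 + 8 + 1 + 8 + 4 = 26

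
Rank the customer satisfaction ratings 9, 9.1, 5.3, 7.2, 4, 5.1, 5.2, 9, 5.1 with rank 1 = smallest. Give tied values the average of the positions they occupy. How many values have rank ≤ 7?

Sorted (ascending): 4, 5.1, 5.1, 5.2, 5.3, 7.2, 9, 9, 9.1
The 2 values of 5.1 occupy positions 2–3 → average rank (2+3)/2 = 2.5.
The 2 values of 9 occupy positions 7–8 → average rank (7+8)/2 = 7.5.
Ranks ≤ 7: {1, 2.5, 2.5, 4, 5, 6} → 6 values.

6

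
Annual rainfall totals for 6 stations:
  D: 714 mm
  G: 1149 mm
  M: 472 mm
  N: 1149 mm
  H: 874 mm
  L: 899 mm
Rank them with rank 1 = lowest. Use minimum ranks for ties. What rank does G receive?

Sorted (ascending): 472, 714, 874, 899, 1149, 1149
The 2 values of 1149 occupy positions 5–6 → each gets rank 5.
G has value 1149 mm → rank 5.

5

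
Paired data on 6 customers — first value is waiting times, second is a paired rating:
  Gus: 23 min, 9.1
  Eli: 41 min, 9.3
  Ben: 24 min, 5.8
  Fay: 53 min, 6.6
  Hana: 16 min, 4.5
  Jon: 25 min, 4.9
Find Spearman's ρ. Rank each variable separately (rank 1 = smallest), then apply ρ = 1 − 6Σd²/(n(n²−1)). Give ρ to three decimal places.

0.486

Ranks of variable 1: 2, 5, 3, 6, 1, 4
Ranks of variable 2: 5, 6, 3, 4, 1, 2
d = r₁ − r₂: -3, -1, 0, 2, 0, 2
d²: 9, 1, 0, 4, 0, 4; Σd² = 18
ρ = 1 − 6·18/(6·35) = 1 − 108/210 = 0.486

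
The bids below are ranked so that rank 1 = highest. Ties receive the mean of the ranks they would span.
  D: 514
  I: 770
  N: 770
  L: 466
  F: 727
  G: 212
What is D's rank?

Sorted (descending): 770, 770, 727, 514, 466, 212
The 2 values of 770 occupy positions 1–2 → average rank (1+2)/2 = 1.5.
D has value 514 → rank 4.

4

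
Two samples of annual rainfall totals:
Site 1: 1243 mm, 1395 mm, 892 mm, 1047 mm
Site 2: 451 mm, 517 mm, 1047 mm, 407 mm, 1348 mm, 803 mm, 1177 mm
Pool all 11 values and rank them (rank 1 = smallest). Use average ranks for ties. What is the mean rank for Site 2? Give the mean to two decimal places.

Sorted (ascending): 407, 451, 517, 803, 892, 1047, 1047, 1177, 1243, 1348, 1395
The 2 values of 1047 occupy positions 6–7 → average rank (6+7)/2 = 6.5.
Site 2 values → pooled ranks: 451→2, 517→3, 1047→6.5, 407→1, 1348→10, 803→4, 1177→8
Mean rank = (2 + 3 + 6.5 + 1 + 10 + 4 + 8) / 7 = 4.93

4.93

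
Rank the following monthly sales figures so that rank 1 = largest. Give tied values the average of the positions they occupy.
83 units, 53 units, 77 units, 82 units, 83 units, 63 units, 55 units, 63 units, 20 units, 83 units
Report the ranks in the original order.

2, 9, 5, 4, 2, 6.5, 8, 6.5, 10, 2

Sorted (descending): 83, 83, 83, 82, 77, 63, 63, 55, 53, 20
The 3 values of 83 occupy positions 1–3 → average rank 2.
The 2 values of 63 occupy positions 6–7 → average rank (6+7)/2 = 6.5.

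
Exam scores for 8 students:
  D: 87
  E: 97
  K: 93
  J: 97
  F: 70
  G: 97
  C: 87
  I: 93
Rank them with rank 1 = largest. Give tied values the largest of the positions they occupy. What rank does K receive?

Sorted (descending): 97, 97, 97, 93, 93, 87, 87, 70
The 3 values of 97 occupy positions 1–3 → each gets rank 3.
The 2 values of 93 occupy positions 4–5 → each gets rank 5.
The 2 values of 87 occupy positions 6–7 → each gets rank 7.
K has value 93 → rank 5.

5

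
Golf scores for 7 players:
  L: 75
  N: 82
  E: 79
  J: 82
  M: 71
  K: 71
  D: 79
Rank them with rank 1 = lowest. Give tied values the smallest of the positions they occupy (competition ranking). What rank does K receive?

1

Sorted (ascending): 71, 71, 75, 79, 79, 82, 82
The 2 values of 71 occupy positions 1–2 → each gets rank 1.
The 2 values of 79 occupy positions 4–5 → each gets rank 4.
The 2 values of 82 occupy positions 6–7 → each gets rank 6.
K has value 71 → rank 1.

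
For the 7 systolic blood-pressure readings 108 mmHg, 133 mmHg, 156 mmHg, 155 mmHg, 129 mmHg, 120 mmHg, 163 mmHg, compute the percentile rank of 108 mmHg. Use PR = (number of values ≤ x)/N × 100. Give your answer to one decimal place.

N = 7.
Strictly below 108: 0. Equal to 108: 1.
PR = 1/7 × 100 = 14.3

14.3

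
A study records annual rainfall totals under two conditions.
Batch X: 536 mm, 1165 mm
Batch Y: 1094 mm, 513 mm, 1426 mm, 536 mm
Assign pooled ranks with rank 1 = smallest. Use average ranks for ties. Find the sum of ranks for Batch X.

Sorted (ascending): 513, 536, 536, 1094, 1165, 1426
The 2 values of 536 occupy positions 2–3 → average rank (2+3)/2 = 2.5.
Batch X values → pooled ranks: 536→2.5, 1165→5
Rank sum = 2.5 + 5 = 7.5

7.5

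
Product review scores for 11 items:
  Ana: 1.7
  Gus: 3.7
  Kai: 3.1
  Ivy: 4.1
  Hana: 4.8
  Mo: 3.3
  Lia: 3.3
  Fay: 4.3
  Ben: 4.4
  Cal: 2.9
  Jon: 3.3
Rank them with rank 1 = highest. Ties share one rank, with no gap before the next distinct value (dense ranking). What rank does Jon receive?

6

Sorted (descending): 4.8, 4.4, 4.3, 4.1, 3.7, 3.3, 3.3, 3.3, 3.1, 2.9, 1.7
The 3 values of 3.3 share dense rank 6.
Remaining distinct values take the next consecutive integers.
Jon has value 3.3 → rank 6.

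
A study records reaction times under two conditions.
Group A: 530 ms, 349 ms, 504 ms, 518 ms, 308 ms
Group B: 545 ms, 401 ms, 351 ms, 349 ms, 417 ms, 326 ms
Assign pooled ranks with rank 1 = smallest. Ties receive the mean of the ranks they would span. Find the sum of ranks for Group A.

Sorted (ascending): 308, 326, 349, 349, 351, 401, 417, 504, 518, 530, 545
The 2 values of 349 occupy positions 3–4 → average rank (3+4)/2 = 3.5.
Group A values → pooled ranks: 530→10, 349→3.5, 504→8, 518→9, 308→1
Rank sum = 10 + 3.5 + 8 + 9 + 1 = 31.5

31.5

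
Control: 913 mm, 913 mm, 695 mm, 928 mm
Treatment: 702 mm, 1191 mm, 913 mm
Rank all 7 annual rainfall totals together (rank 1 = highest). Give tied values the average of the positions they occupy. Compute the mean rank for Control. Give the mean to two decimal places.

Sorted (descending): 1191, 928, 913, 913, 913, 702, 695
The 3 values of 913 occupy positions 3–5 → average rank 4.
Control values → pooled ranks: 913→4, 913→4, 695→7, 928→2
Mean rank = (4 + 4 + 7 + 2) / 4 = 4.25

4.25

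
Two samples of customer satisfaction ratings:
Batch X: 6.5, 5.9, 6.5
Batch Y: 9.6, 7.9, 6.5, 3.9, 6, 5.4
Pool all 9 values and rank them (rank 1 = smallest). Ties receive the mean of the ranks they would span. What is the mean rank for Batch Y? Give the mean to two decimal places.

Sorted (ascending): 3.9, 5.4, 5.9, 6, 6.5, 6.5, 6.5, 7.9, 9.6
The 3 values of 6.5 occupy positions 5–7 → average rank 6.
Batch Y values → pooled ranks: 9.6→9, 7.9→8, 6.5→6, 3.9→1, 6→4, 5.4→2
Mean rank = (9 + 8 + 6 + 1 + 4 + 2) / 6 = 5.00

5.00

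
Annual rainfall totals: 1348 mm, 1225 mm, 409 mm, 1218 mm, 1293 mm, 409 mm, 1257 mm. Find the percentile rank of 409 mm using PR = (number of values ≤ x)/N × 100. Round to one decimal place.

N = 7.
Strictly below 409: 0. Equal to 409: 2.
PR = 2/7 × 100 = 28.6

28.6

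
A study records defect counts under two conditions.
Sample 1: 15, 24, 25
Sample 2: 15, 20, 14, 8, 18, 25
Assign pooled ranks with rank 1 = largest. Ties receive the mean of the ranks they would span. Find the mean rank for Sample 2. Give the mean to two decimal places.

5.67

Sorted (descending): 25, 25, 24, 20, 18, 15, 15, 14, 8
The 2 values of 25 occupy positions 1–2 → average rank (1+2)/2 = 1.5.
The 2 values of 15 occupy positions 6–7 → average rank (6+7)/2 = 6.5.
Sample 2 values → pooled ranks: 15→6.5, 20→4, 14→8, 8→9, 18→5, 25→1.5
Mean rank = (6.5 + 4 + 8 + 9 + 5 + 1.5) / 6 = 5.67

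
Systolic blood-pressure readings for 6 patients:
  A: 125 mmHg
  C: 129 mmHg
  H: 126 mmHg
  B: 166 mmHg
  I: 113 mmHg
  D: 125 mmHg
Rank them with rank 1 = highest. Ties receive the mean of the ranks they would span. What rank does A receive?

Sorted (descending): 166, 129, 126, 125, 125, 113
The 2 values of 125 occupy positions 4–5 → average rank (4+5)/2 = 4.5.
A has value 125 mmHg → rank 4.5.

4.5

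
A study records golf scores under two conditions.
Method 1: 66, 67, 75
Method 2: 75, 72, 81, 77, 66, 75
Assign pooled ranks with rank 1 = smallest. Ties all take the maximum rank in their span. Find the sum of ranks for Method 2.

Sorted (ascending): 66, 66, 67, 72, 75, 75, 75, 77, 81
The 2 values of 66 occupy positions 1–2 → each gets rank 2.
The 3 values of 75 occupy positions 5–7 → each gets rank 7.
Method 2 values → pooled ranks: 75→7, 72→4, 81→9, 77→8, 66→2, 75→7
Rank sum = 7 + 4 + 9 + 8 + 2 + 7 = 37

37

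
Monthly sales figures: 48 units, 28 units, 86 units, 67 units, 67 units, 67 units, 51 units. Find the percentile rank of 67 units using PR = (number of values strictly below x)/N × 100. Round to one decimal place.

N = 7.
Strictly below 67: 3. Equal to 67: 3.
PR = 3/7 × 100 = 42.9

42.9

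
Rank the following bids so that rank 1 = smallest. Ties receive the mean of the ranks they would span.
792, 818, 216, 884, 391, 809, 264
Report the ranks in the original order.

4, 6, 1, 7, 3, 5, 2

Sorted (ascending): 216, 264, 391, 792, 809, 818, 884
No ties — each value takes its position as its rank.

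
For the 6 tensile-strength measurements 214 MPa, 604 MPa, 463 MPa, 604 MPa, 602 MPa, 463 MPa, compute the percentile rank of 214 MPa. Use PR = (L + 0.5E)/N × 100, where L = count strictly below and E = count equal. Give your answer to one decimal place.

N = 6.
Strictly below 214: 0. Equal to 214: 1.
PR = (0 + 0.5·1)/6 × 100 = 8.3

8.3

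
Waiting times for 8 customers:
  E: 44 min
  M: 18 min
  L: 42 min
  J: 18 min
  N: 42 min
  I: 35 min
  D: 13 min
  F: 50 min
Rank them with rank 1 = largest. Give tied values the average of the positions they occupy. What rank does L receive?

Sorted (descending): 50, 44, 42, 42, 35, 18, 18, 13
The 2 values of 42 occupy positions 3–4 → average rank (3+4)/2 = 3.5.
The 2 values of 18 occupy positions 6–7 → average rank (6+7)/2 = 6.5.
L has value 42 min → rank 3.5.

3.5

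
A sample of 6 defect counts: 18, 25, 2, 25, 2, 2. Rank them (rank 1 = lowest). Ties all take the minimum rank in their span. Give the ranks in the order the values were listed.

Sorted (ascending): 2, 2, 2, 18, 25, 25
The 3 values of 2 occupy positions 1–3 → each gets rank 1.
The 2 values of 25 occupy positions 5–6 → each gets rank 5.

4, 5, 1, 5, 1, 1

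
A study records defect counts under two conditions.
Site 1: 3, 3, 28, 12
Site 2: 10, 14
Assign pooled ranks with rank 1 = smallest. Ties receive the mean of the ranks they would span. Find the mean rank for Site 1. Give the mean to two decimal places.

3.25

Sorted (ascending): 3, 3, 10, 12, 14, 28
The 2 values of 3 occupy positions 1–2 → average rank (1+2)/2 = 1.5.
Site 1 values → pooled ranks: 3→1.5, 3→1.5, 28→6, 12→4
Mean rank = (1.5 + 1.5 + 6 + 4) / 4 = 3.25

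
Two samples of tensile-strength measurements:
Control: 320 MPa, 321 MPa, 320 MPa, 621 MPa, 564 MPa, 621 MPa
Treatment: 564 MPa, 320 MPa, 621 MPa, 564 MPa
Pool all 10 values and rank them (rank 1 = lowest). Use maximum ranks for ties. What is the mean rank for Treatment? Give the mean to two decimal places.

6.75

Sorted (ascending): 320, 320, 320, 321, 564, 564, 564, 621, 621, 621
The 3 values of 320 occupy positions 1–3 → each gets rank 3.
The 3 values of 564 occupy positions 5–7 → each gets rank 7.
The 3 values of 621 occupy positions 8–10 → each gets rank 10.
Treatment values → pooled ranks: 564→7, 320→3, 621→10, 564→7
Mean rank = (7 + 3 + 10 + 7) / 4 = 6.75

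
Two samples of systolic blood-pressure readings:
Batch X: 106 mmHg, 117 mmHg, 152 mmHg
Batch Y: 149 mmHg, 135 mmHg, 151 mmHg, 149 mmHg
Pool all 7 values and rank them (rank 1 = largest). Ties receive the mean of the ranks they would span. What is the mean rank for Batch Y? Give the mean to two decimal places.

Sorted (descending): 152, 151, 149, 149, 135, 117, 106
The 2 values of 149 occupy positions 3–4 → average rank (3+4)/2 = 3.5.
Batch Y values → pooled ranks: 149→3.5, 135→5, 151→2, 149→3.5
Mean rank = (3.5 + 5 + 2 + 3.5) / 4 = 3.50

3.50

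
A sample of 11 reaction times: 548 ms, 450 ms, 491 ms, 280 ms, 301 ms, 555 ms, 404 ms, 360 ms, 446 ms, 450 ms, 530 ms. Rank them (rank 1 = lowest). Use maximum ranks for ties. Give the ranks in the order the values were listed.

10, 7, 8, 1, 2, 11, 4, 3, 5, 7, 9

Sorted (ascending): 280, 301, 360, 404, 446, 450, 450, 491, 530, 548, 555
The 2 values of 450 occupy positions 6–7 → each gets rank 7.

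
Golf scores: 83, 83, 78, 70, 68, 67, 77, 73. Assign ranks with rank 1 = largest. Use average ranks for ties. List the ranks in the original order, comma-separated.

1.5, 1.5, 3, 6, 7, 8, 4, 5

Sorted (descending): 83, 83, 78, 77, 73, 70, 68, 67
The 2 values of 83 occupy positions 1–2 → average rank (1+2)/2 = 1.5.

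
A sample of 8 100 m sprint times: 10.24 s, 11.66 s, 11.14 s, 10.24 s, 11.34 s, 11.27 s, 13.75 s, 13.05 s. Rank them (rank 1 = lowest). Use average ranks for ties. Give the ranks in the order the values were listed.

Sorted (ascending): 10.24, 10.24, 11.14, 11.27, 11.34, 11.66, 13.05, 13.75
The 2 values of 10.24 occupy positions 1–2 → average rank (1+2)/2 = 1.5.

1.5, 6, 3, 1.5, 5, 4, 8, 7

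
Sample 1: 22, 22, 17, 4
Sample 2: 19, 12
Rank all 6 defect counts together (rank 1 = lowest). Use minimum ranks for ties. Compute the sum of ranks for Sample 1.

Sorted (ascending): 4, 12, 17, 19, 22, 22
The 2 values of 22 occupy positions 5–6 → each gets rank 5.
Sample 1 values → pooled ranks: 22→5, 22→5, 17→3, 4→1
Rank sum = 5 + 5 + 3 + 1 = 14

14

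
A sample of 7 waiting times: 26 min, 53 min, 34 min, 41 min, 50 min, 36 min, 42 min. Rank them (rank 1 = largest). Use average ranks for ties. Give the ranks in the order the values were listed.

7, 1, 6, 4, 2, 5, 3

Sorted (descending): 53, 50, 42, 41, 36, 34, 26
No ties — each value takes its position as its rank.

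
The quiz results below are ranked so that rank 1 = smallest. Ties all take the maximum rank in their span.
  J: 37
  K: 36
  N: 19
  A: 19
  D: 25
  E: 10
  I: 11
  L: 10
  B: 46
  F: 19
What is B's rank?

Sorted (ascending): 10, 10, 11, 19, 19, 19, 25, 36, 37, 46
The 2 values of 10 occupy positions 1–2 → each gets rank 2.
The 3 values of 19 occupy positions 4–6 → each gets rank 6.
B has value 46 → rank 10.

10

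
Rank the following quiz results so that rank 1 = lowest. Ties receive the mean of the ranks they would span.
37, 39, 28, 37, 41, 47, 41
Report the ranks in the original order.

2.5, 4, 1, 2.5, 5.5, 7, 5.5

Sorted (ascending): 28, 37, 37, 39, 41, 41, 47
The 2 values of 37 occupy positions 2–3 → average rank (2+3)/2 = 2.5.
The 2 values of 41 occupy positions 5–6 → average rank (5+6)/2 = 5.5.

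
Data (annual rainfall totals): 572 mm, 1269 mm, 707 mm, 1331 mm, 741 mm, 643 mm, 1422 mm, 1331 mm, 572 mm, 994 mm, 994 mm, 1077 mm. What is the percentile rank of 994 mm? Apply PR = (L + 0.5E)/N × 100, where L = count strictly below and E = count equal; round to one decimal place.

N = 12.
Strictly below 994: 5. Equal to 994: 2.
PR = (5 + 0.5·2)/12 × 100 = 50.0

50.0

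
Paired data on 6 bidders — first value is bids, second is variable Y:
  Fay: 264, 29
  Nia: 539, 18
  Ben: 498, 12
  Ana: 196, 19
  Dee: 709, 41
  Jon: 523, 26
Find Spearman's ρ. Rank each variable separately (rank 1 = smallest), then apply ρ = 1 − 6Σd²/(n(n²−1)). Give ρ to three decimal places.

0.257

Ranks of variable 1: 2, 5, 3, 1, 6, 4
Ranks of variable 2: 5, 2, 1, 3, 6, 4
d = r₁ − r₂: -3, 3, 2, -2, 0, 0
d²: 9, 9, 4, 4, 0, 0; Σd² = 26
ρ = 1 − 6·26/(6·35) = 1 − 156/210 = 0.257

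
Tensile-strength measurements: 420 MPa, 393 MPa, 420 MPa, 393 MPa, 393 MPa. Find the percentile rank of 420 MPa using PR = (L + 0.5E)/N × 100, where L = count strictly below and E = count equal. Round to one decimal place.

80.0

N = 5.
Strictly below 420: 3. Equal to 420: 2.
PR = (3 + 0.5·2)/5 × 100 = 80.0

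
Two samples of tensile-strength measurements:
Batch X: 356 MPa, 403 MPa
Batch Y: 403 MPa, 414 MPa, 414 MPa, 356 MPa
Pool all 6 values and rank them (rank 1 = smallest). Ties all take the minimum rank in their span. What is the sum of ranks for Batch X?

Sorted (ascending): 356, 356, 403, 403, 414, 414
The 2 values of 356 occupy positions 1–2 → each gets rank 1.
The 2 values of 403 occupy positions 3–4 → each gets rank 3.
The 2 values of 414 occupy positions 5–6 → each gets rank 5.
Batch X values → pooled ranks: 356→1, 403→3
Rank sum = 1 + 3 = 4

4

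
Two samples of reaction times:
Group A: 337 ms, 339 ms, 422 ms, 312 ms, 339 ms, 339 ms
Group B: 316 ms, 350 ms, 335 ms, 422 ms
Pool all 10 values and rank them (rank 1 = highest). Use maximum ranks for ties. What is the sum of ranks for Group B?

Sorted (descending): 422, 422, 350, 339, 339, 339, 337, 335, 316, 312
The 2 values of 422 occupy positions 1–2 → each gets rank 2.
The 3 values of 339 occupy positions 4–6 → each gets rank 6.
Group B values → pooled ranks: 316→9, 350→3, 335→8, 422→2
Rank sum = 9 + 3 + 8 + 2 = 22

22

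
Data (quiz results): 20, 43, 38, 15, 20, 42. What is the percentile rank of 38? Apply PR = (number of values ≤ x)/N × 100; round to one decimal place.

N = 6.
Strictly below 38: 3. Equal to 38: 1.
PR = 4/6 × 100 = 66.7

66.7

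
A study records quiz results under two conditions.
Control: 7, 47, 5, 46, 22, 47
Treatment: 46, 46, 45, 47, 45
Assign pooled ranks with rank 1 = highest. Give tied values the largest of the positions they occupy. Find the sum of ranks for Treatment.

31

Sorted (descending): 47, 47, 47, 46, 46, 46, 45, 45, 22, 7, 5
The 3 values of 47 occupy positions 1–3 → each gets rank 3.
The 3 values of 46 occupy positions 4–6 → each gets rank 6.
The 2 values of 45 occupy positions 7–8 → each gets rank 8.
Treatment values → pooled ranks: 46→6, 46→6, 45→8, 47→3, 45→8
Rank sum = 6 + 6 + 8 + 3 + 8 = 31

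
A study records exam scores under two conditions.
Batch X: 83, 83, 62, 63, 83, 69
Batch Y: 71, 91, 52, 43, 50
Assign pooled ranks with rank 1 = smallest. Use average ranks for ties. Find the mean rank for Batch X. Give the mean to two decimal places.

7.00

Sorted (ascending): 43, 50, 52, 62, 63, 69, 71, 83, 83, 83, 91
The 3 values of 83 occupy positions 8–10 → average rank 9.
Batch X values → pooled ranks: 83→9, 83→9, 62→4, 63→5, 83→9, 69→6
Mean rank = (9 + 9 + 4 + 5 + 9 + 6) / 6 = 7.00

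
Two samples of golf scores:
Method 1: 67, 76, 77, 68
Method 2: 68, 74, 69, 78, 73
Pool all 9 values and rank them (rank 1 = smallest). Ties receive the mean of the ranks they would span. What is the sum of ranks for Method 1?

18.5

Sorted (ascending): 67, 68, 68, 69, 73, 74, 76, 77, 78
The 2 values of 68 occupy positions 2–3 → average rank (2+3)/2 = 2.5.
Method 1 values → pooled ranks: 67→1, 76→7, 77→8, 68→2.5
Rank sum = 1 + 7 + 8 + 2.5 = 18.5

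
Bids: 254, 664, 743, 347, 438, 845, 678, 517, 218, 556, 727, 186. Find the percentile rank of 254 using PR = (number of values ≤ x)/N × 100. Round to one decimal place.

25.0

N = 12.
Strictly below 254: 2. Equal to 254: 1.
PR = 3/12 × 100 = 25.0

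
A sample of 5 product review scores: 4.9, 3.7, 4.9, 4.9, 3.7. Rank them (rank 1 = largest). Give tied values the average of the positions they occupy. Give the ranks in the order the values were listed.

Sorted (descending): 4.9, 4.9, 4.9, 3.7, 3.7
The 3 values of 4.9 occupy positions 1–3 → average rank 2.
The 2 values of 3.7 occupy positions 4–5 → average rank (4+5)/2 = 4.5.

2, 4.5, 2, 2, 4.5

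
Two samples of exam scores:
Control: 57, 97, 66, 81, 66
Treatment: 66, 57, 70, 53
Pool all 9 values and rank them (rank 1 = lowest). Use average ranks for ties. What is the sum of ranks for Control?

29.5

Sorted (ascending): 53, 57, 57, 66, 66, 66, 70, 81, 97
The 2 values of 57 occupy positions 2–3 → average rank (2+3)/2 = 2.5.
The 3 values of 66 occupy positions 4–6 → average rank 5.
Control values → pooled ranks: 57→2.5, 97→9, 66→5, 81→8, 66→5
Rank sum = 2.5 + 9 + 5 + 8 + 5 = 29.5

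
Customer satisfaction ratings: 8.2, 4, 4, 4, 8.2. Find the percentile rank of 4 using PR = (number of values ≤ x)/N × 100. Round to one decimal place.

60.0

N = 5.
Strictly below 4: 0. Equal to 4: 3.
PR = 3/5 × 100 = 60.0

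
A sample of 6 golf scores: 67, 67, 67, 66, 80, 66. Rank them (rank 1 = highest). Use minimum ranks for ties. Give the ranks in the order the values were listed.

2, 2, 2, 5, 1, 5

Sorted (descending): 80, 67, 67, 67, 66, 66
The 3 values of 67 occupy positions 2–4 → each gets rank 2.
The 2 values of 66 occupy positions 5–6 → each gets rank 5.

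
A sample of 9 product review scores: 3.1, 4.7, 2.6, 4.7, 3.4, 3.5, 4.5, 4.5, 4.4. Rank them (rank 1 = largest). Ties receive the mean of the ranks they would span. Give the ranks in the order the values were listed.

Sorted (descending): 4.7, 4.7, 4.5, 4.5, 4.4, 3.5, 3.4, 3.1, 2.6
The 2 values of 4.7 occupy positions 1–2 → average rank (1+2)/2 = 1.5.
The 2 values of 4.5 occupy positions 3–4 → average rank (3+4)/2 = 3.5.

8, 1.5, 9, 1.5, 7, 6, 3.5, 3.5, 5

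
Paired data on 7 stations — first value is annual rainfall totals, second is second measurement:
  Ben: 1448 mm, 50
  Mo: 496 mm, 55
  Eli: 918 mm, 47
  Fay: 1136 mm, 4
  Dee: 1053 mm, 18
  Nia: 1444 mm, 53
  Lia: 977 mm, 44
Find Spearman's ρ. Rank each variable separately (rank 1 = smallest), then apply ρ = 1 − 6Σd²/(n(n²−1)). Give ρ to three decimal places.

Ranks of variable 1: 7, 1, 2, 5, 4, 6, 3
Ranks of variable 2: 5, 7, 4, 1, 2, 6, 3
d = r₁ − r₂: 2, -6, -2, 4, 2, 0, 0
d²: 4, 36, 4, 16, 4, 0, 0; Σd² = 64
ρ = 1 − 6·64/(7·48) = 1 − 384/336 = -0.143

-0.143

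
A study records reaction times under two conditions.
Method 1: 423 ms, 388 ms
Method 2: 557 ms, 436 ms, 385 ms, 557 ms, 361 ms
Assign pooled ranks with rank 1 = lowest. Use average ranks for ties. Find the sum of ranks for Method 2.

21

Sorted (ascending): 361, 385, 388, 423, 436, 557, 557
The 2 values of 557 occupy positions 6–7 → average rank (6+7)/2 = 6.5.
Method 2 values → pooled ranks: 557→6.5, 436→5, 385→2, 557→6.5, 361→1
Rank sum = 6.5 + 5 + 2 + 6.5 + 1 = 21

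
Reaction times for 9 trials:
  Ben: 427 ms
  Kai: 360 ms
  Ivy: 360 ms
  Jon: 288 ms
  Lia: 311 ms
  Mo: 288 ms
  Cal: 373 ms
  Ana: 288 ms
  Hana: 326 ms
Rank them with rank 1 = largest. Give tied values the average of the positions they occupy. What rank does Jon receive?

8

Sorted (descending): 427, 373, 360, 360, 326, 311, 288, 288, 288
The 2 values of 360 occupy positions 3–4 → average rank (3+4)/2 = 3.5.
The 3 values of 288 occupy positions 7–9 → average rank 8.
Jon has value 288 ms → rank 8.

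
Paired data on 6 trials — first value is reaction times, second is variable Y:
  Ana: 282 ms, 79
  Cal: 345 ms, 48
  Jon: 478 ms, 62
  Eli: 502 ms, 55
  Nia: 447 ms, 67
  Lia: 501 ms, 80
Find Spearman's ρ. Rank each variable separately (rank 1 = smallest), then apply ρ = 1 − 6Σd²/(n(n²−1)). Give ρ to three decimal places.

-0.029

Ranks of variable 1: 1, 2, 4, 6, 3, 5
Ranks of variable 2: 5, 1, 3, 2, 4, 6
d = r₁ − r₂: -4, 1, 1, 4, -1, -1
d²: 16, 1, 1, 16, 1, 1; Σd² = 36
ρ = 1 − 6·36/(6·35) = 1 − 216/210 = -0.029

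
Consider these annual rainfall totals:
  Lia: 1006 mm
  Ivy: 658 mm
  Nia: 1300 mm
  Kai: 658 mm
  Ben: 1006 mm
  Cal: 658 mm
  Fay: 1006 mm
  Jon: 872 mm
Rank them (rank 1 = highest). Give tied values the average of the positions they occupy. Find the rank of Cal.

7

Sorted (descending): 1300, 1006, 1006, 1006, 872, 658, 658, 658
The 3 values of 1006 occupy positions 2–4 → average rank 3.
The 3 values of 658 occupy positions 6–8 → average rank 7.
Cal has value 658 mm → rank 7.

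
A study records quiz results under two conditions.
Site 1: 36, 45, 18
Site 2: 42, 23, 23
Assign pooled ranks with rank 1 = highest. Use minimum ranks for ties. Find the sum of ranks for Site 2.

10

Sorted (descending): 45, 42, 36, 23, 23, 18
The 2 values of 23 occupy positions 4–5 → each gets rank 4.
Site 2 values → pooled ranks: 42→2, 23→4, 23→4
Rank sum = 2 + 4 + 4 = 10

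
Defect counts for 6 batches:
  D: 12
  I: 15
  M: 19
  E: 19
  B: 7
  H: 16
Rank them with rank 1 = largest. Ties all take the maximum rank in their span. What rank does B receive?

Sorted (descending): 19, 19, 16, 15, 12, 7
The 2 values of 19 occupy positions 1–2 → each gets rank 2.
B has value 7 → rank 6.

6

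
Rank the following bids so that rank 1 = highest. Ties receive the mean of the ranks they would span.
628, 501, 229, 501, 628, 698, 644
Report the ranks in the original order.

Sorted (descending): 698, 644, 628, 628, 501, 501, 229
The 2 values of 628 occupy positions 3–4 → average rank (3+4)/2 = 3.5.
The 2 values of 501 occupy positions 5–6 → average rank (5+6)/2 = 5.5.

3.5, 5.5, 7, 5.5, 3.5, 1, 2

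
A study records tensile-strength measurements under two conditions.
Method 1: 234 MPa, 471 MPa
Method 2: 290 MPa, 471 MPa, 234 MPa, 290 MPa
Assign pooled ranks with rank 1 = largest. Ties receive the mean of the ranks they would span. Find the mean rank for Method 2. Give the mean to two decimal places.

3.50

Sorted (descending): 471, 471, 290, 290, 234, 234
The 2 values of 471 occupy positions 1–2 → average rank (1+2)/2 = 1.5.
The 2 values of 290 occupy positions 3–4 → average rank (3+4)/2 = 3.5.
The 2 values of 234 occupy positions 5–6 → average rank (5+6)/2 = 5.5.
Method 2 values → pooled ranks: 290→3.5, 471→1.5, 234→5.5, 290→3.5
Mean rank = (3.5 + 1.5 + 5.5 + 3.5) / 4 = 3.50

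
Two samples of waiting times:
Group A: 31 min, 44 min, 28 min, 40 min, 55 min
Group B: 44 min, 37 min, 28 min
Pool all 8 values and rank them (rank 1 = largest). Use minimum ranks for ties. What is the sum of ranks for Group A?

Sorted (descending): 55, 44, 44, 40, 37, 31, 28, 28
The 2 values of 44 occupy positions 2–3 → each gets rank 2.
The 2 values of 28 occupy positions 7–8 → each gets rank 7.
Group A values → pooled ranks: 31→6, 44→2, 28→7, 40→4, 55→1
Rank sum = 6 + 2 + 7 + 4 + 1 = 20

20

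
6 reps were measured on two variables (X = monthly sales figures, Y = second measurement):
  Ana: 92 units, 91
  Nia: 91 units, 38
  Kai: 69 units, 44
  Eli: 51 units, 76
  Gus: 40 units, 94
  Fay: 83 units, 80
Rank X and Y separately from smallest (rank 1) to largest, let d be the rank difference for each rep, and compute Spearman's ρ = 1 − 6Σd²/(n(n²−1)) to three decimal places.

-0.257

Ranks of variable 1: 6, 5, 3, 2, 1, 4
Ranks of variable 2: 5, 1, 2, 3, 6, 4
d = r₁ − r₂: 1, 4, 1, -1, -5, 0
d²: 1, 16, 1, 1, 25, 0; Σd² = 44
ρ = 1 − 6·44/(6·35) = 1 − 264/210 = -0.257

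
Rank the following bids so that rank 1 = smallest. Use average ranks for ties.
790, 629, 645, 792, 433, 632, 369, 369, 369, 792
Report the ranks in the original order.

8, 5, 7, 9.5, 4, 6, 2, 2, 2, 9.5

Sorted (ascending): 369, 369, 369, 433, 629, 632, 645, 790, 792, 792
The 3 values of 369 occupy positions 1–3 → average rank 2.
The 2 values of 792 occupy positions 9–10 → average rank (9+10)/2 = 9.5.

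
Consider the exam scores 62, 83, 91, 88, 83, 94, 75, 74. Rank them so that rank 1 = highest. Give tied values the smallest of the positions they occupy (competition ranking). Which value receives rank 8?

62

Sorted (descending): 94, 91, 88, 83, 83, 75, 74, 62
The 2 values of 83 occupy positions 4–5 → each gets rank 4.
Rank 8 → value 62.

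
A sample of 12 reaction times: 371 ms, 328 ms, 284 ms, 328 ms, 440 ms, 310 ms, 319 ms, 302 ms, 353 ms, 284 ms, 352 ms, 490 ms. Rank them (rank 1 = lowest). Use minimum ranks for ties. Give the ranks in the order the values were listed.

Sorted (ascending): 284, 284, 302, 310, 319, 328, 328, 352, 353, 371, 440, 490
The 2 values of 284 occupy positions 1–2 → each gets rank 1.
The 2 values of 328 occupy positions 6–7 → each gets rank 6.

10, 6, 1, 6, 11, 4, 5, 3, 9, 1, 8, 12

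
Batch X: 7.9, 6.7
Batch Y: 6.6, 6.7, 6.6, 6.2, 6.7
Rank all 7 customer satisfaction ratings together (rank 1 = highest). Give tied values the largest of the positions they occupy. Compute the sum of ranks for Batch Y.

Sorted (descending): 7.9, 6.7, 6.7, 6.7, 6.6, 6.6, 6.2
The 3 values of 6.7 occupy positions 2–4 → each gets rank 4.
The 2 values of 6.6 occupy positions 5–6 → each gets rank 6.
Batch Y values → pooled ranks: 6.6→6, 6.7→4, 6.6→6, 6.2→7, 6.7→4
Rank sum = 6 + 4 + 6 + 7 + 4 = 27

27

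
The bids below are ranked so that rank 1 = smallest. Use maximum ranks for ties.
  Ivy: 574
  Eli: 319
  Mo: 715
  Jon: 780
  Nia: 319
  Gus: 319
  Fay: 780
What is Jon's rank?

7

Sorted (ascending): 319, 319, 319, 574, 715, 780, 780
The 3 values of 319 occupy positions 1–3 → each gets rank 3.
The 2 values of 780 occupy positions 6–7 → each gets rank 7.
Jon has value 780 → rank 7.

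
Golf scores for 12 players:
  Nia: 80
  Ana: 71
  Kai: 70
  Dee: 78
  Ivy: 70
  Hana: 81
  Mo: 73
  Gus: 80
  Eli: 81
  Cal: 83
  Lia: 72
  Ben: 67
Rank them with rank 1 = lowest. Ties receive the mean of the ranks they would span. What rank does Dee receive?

7

Sorted (ascending): 67, 70, 70, 71, 72, 73, 78, 80, 80, 81, 81, 83
The 2 values of 70 occupy positions 2–3 → average rank (2+3)/2 = 2.5.
The 2 values of 80 occupy positions 8–9 → average rank (8+9)/2 = 8.5.
The 2 values of 81 occupy positions 10–11 → average rank (10+11)/2 = 10.5.
Dee has value 78 → rank 7.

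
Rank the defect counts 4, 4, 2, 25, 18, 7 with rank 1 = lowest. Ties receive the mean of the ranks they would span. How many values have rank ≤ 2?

1

Sorted (ascending): 2, 4, 4, 7, 18, 25
The 2 values of 4 occupy positions 2–3 → average rank (2+3)/2 = 2.5.
Ranks ≤ 2: {1} → 1 value.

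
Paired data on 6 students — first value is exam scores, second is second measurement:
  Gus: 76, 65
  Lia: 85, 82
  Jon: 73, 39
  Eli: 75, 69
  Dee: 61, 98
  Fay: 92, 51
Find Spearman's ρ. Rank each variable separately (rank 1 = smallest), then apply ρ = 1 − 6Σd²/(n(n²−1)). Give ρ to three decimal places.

-0.257

Ranks of variable 1: 4, 5, 2, 3, 1, 6
Ranks of variable 2: 3, 5, 1, 4, 6, 2
d = r₁ − r₂: 1, 0, 1, -1, -5, 4
d²: 1, 0, 1, 1, 25, 16; Σd² = 44
ρ = 1 − 6·44/(6·35) = 1 − 264/210 = -0.257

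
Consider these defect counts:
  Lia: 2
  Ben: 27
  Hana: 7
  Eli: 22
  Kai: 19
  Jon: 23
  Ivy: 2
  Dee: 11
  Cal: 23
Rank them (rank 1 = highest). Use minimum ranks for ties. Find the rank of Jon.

2

Sorted (descending): 27, 23, 23, 22, 19, 11, 7, 2, 2
The 2 values of 23 occupy positions 2–3 → each gets rank 2.
The 2 values of 2 occupy positions 8–9 → each gets rank 8.
Jon has value 23 → rank 2.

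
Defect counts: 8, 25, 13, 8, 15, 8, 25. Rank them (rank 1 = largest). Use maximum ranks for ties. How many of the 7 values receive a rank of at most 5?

4

Sorted (descending): 25, 25, 15, 13, 8, 8, 8
The 2 values of 25 occupy positions 1–2 → each gets rank 2.
The 3 values of 8 occupy positions 5–7 → each gets rank 7.
Ranks ≤ 5: {2, 2, 3, 4} → 4 values.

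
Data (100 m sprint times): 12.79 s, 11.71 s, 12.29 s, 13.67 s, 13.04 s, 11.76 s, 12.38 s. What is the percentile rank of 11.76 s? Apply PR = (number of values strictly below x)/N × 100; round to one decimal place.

14.3

N = 7.
Strictly below 11.76: 1. Equal to 11.76: 1.
PR = 1/7 × 100 = 14.3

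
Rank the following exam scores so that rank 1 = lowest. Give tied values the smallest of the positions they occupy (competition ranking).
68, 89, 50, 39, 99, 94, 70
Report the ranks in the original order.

Sorted (ascending): 39, 50, 68, 70, 89, 94, 99
No ties — each value takes its position as its rank.

3, 5, 2, 1, 7, 6, 4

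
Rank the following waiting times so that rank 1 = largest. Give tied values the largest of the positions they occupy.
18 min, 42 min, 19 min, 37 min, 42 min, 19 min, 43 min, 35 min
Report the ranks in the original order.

8, 3, 7, 4, 3, 7, 1, 5

Sorted (descending): 43, 42, 42, 37, 35, 19, 19, 18
The 2 values of 42 occupy positions 2–3 → each gets rank 3.
The 2 values of 19 occupy positions 6–7 → each gets rank 7.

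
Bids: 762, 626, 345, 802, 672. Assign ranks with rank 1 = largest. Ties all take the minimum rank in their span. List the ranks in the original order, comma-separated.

Sorted (descending): 802, 762, 672, 626, 345
No ties — each value takes its position as its rank.

2, 4, 5, 1, 3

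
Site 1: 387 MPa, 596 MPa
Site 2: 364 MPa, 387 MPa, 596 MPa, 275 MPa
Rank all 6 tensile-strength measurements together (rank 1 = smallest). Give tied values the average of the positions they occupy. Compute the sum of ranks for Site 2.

Sorted (ascending): 275, 364, 387, 387, 596, 596
The 2 values of 387 occupy positions 3–4 → average rank (3+4)/2 = 3.5.
The 2 values of 596 occupy positions 5–6 → average rank (5+6)/2 = 5.5.
Site 2 values → pooled ranks: 364→2, 387→3.5, 596→5.5, 275→1
Rank sum = 2 + 3.5 + 5.5 + 1 = 12

12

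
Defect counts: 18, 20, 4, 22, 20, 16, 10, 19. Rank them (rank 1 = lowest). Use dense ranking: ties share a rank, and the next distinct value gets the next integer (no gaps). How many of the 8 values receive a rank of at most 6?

Sorted (ascending): 4, 10, 16, 18, 19, 20, 20, 22
The 2 values of 20 share dense rank 6.
Remaining distinct values take the next consecutive integers.
Ranks ≤ 6: {1, 2, 3, 4, 5, 6, 6} → 7 values.

7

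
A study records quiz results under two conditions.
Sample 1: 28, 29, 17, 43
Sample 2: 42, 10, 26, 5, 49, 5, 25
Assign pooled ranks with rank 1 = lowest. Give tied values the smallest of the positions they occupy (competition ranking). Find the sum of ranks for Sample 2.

36

Sorted (ascending): 5, 5, 10, 17, 25, 26, 28, 29, 42, 43, 49
The 2 values of 5 occupy positions 1–2 → each gets rank 1.
Sample 2 values → pooled ranks: 42→9, 10→3, 26→6, 5→1, 49→11, 5→1, 25→5
Rank sum = 9 + 3 + 6 + 1 + 11 + 1 + 5 = 36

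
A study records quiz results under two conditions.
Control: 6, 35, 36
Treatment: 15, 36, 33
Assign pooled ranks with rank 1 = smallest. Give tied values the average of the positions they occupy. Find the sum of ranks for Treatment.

10.5

Sorted (ascending): 6, 15, 33, 35, 36, 36
The 2 values of 36 occupy positions 5–6 → average rank (5+6)/2 = 5.5.
Treatment values → pooled ranks: 15→2, 36→5.5, 33→3
Rank sum = 2 + 5.5 + 3 = 10.5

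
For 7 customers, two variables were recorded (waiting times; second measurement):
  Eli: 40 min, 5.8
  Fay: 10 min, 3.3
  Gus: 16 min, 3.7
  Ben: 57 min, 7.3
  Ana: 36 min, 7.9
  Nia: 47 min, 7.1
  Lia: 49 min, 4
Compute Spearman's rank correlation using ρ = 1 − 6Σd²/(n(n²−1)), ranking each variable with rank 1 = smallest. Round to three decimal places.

Ranks of variable 1: 4, 1, 2, 7, 3, 5, 6
Ranks of variable 2: 4, 1, 2, 6, 7, 5, 3
d = r₁ − r₂: 0, 0, 0, 1, -4, 0, 3
d²: 0, 0, 0, 1, 16, 0, 9; Σd² = 26
ρ = 1 − 6·26/(7·48) = 1 − 156/336 = 0.536

0.536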